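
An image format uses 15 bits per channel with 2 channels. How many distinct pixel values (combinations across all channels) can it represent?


Total bits = 15 bits/channel × 2 channels = 30 bits
Distinct pixel values = 2^30
= 1,073,741,824 pixel values


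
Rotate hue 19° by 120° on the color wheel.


New hue = (H + rotation) mod 360
New hue = (19 + 120) mod 360
= 139 mod 360
= 139°


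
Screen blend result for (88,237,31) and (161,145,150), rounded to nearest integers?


Screen: C = 255 - (255-A)×(255-B)/255, rounded to nearest integer
R: 255 - (255-88)×(255-161)/255 = 255 - 15698/255 ≈ 255 - 61.561 = 193.439 → 193
G: 255 - (255-237)×(255-145)/255 = 255 - 1980/255 ≈ 255 - 7.765 = 247.235 → 247
B: 255 - (255-31)×(255-150)/255 = 255 - 23520/255 ≈ 255 - 92.235 = 162.765 → 163
= RGB(193, 247, 163)


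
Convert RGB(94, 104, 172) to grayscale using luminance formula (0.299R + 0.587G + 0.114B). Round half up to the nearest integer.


Gray = 0.299×R + 0.587×G + 0.114×B
Gray = 0.299×94 + 0.587×104 + 0.114×172
Gray = 28.106 + 61.048 + 19.608
Gray = 108.762 → round half up → 109
Gray = 109


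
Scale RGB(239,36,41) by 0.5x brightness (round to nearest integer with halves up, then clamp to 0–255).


Multiply each channel by 0.5, round half up, clamp to [0, 255]
R: 239×0.5 = 119.5 → round → 120
G: 36×0.5 = 18
B: 41×0.5 = 20.5 → round → 21
= RGB(120, 18, 21)


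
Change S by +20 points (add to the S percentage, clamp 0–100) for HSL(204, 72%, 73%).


Original S = 72%
Adjustment = +20 percentage points
New S = 72 + (20) = 92
Clamp to [0, 100] → 92
= HSL(204°, 92%, 73%)


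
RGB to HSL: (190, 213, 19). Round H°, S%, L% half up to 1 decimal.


Normalize: R'=190/255≈0.7451, G'=213/255≈0.8353, B'=19/255≈0.0745
Max=213/255, Min=19/255, Δ=Max-Min=194/255
L = (Max+Min)/2 = (213+19)/510 = 232/510 = 0.45490… → L = 45.5%
L ≤ 0.5 → S = Δ/(Max+Min) = 194/(213+19) = 194/232 = 0.83620… → S = 83.6%
(the 1/255 factors cancel in S and H, so raw channel differences can be used)
Max is G' → H = 60 × ((B-R)/Δ + 2) = 60 × ((19-190)/194 + 2)
  -171/194 + 2 = -0.8814… + 2 = 1.1185…
  H = 60 × 1.1185… = 67.113…° → H = 67.1°
= HSL(67.1°, 83.6%, 45.5%)


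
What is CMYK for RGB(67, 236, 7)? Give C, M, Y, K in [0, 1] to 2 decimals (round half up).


R'=67/255≈0.2627, G'=236/255≈0.9255, B'=7/255≈0.0275
K = 1 - max(R',G',B') = 1 - 236/255 = 19/255 = 0.07450… → 0.07
(1-R'-K)/(1-K) simplifies to (max-R)/max with max = 236:
C = (236-67)/236 = 169/236 = 0.71610… → 0.72
M = (236-236)/236 = 0/236 = 0 → 0.00
Y = (236-7)/236 = 229/236 = 0.97033… → 0.97
= CMYK(0.72, 0.00, 0.97, 0.07)


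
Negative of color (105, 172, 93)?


Invert: (255-R, 255-G, 255-B)
R: 255-105 = 150
G: 255-172 = 83
B: 255-93 = 162
= RGB(150, 83, 162)


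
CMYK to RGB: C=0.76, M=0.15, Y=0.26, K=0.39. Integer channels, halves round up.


R = 255 × (1-C) × (1-K) = 255 × 0.24 × 0.61 = 37.332 → 37
G = 255 × (1-M) × (1-K) = 255 × 0.85 × 0.61 = 132.2175 → 132
B = 255 × (1-Y) × (1-K) = 255 × 0.74 × 0.61 = 115.107 → 115
= RGB(37, 132, 115)


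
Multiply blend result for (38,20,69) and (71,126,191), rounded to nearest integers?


Multiply: C = A×B/255, rounded to nearest integer
R: 38×71/255 = 2698/255 ≈ 10.580 → 11
G: 20×126/255 = 2520/255 ≈ 9.882 → 10
B: 69×191/255 = 13179/255 ≈ 51.682 → 52
= RGB(11, 10, 52)


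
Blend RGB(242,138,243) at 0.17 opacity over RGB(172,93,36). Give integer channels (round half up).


C = α×F + (1-α)×B, with 1-α = 0.83
R: 0.17×242 + 0.83×172 = 41.14 + 142.76 = 183.90 → 184
G: 0.17×138 + 0.83×93 = 23.46 + 77.19 = 100.65 → 101
B: 0.17×243 + 0.83×36 = 41.31 + 29.88 = 71.19 → 71
= RGB(184, 101, 71)


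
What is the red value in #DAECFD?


Color: #DAECFD
R = DA = 218
G = EC = 236
B = FD = 253
Red = 218


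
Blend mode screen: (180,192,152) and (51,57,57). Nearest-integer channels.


Screen: C = 255 - (255-A)×(255-B)/255, rounded to nearest integer
R: 255 - (255-180)×(255-51)/255 = 255 - 15300/255 ≈ 255 - 60.000 = 195.000 → 195
G: 255 - (255-192)×(255-57)/255 = 255 - 12474/255 ≈ 255 - 48.918 = 206.082 → 206
B: 255 - (255-152)×(255-57)/255 = 255 - 20394/255 ≈ 255 - 79.976 = 175.024 → 175
= RGB(195, 206, 175)


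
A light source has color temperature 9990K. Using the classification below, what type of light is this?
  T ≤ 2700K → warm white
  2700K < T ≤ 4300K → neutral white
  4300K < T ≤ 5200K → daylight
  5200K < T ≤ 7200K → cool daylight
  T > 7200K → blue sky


Temperature: 9990K
9990K > 7200K → blue sky
Classification: blue sky


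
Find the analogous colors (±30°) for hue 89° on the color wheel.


Base hue: 89°
Left analog: (89 - 30) mod 360 = 59°
Right analog: (89 + 30) mod 360 = 119°
Analogous hues = 59° and 119°


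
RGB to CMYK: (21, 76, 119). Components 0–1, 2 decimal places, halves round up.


R'=21/255≈0.0824, G'=76/255≈0.2980, B'=119/255≈0.4667
K = 1 - max(R',G',B') = 1 - 119/255 = 136/255 = 0.53333… → 0.53
(1-R'-K)/(1-K) simplifies to (max-R)/max with max = 119:
C = (119-21)/119 = 98/119 = 0.82352… → 0.82
M = (119-76)/119 = 43/119 = 0.36134… → 0.36
Y = (119-119)/119 = 0/119 = 0 → 0.00
= CMYK(0.82, 0.36, 0.00, 0.53)


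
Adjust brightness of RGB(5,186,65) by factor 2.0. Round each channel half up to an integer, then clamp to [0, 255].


Multiply each channel by 2.0, round half up, clamp to [0, 255]
R: 5×2.0 = 10
G: 186×2.0 = 372 → clamp → 255
B: 65×2.0 = 130
= RGB(10, 255, 130)


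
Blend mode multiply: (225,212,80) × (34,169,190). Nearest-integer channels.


Multiply: C = A×B/255, rounded to nearest integer
R: 225×34/255 = 7650/255 ≈ 30.000 → 30
G: 212×169/255 = 35828/255 ≈ 140.502 → 141
B: 80×190/255 = 15200/255 ≈ 59.608 → 60
= RGB(30, 141, 60)


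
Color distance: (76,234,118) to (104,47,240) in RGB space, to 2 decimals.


d = √[(R₁-R₂)² + (G₁-G₂)² + (B₁-B₂)²]
d = √[(76-104)² + (234-47)² + (118-240)²]
d = √[784 + 34969 + 14884]
d = √50637
d ≈ 225.03


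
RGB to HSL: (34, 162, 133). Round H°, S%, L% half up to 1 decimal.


Normalize: R'=34/255≈0.1333, G'=162/255≈0.6353, B'=133/255≈0.5216
Max=162/255, Min=34/255, Δ=Max-Min=128/255
L = (Max+Min)/2 = (162+34)/510 = 196/510 = 0.38431… → L = 38.4%
L ≤ 0.5 → S = Δ/(Max+Min) = 128/(162+34) = 128/196 = 0.65306… → S = 65.3%
(the 1/255 factors cancel in S and H, so raw channel differences can be used)
Max is G' → H = 60 × ((B-R)/Δ + 2) = 60 × ((133-34)/128 + 2)
  99/128 + 2 = 0.7734… + 2 = 2.7734…
  H = 60 × 2.7734… = 166.406…° → H = 166.4°
= HSL(166.4°, 65.3%, 38.4%)


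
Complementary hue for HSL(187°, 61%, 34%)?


Complement = opposite side of color wheel = hue + 180°
H' = (187 + 180) mod 360 = 7°
S and L unchanged.
= HSL(7°, 61%, 34%)


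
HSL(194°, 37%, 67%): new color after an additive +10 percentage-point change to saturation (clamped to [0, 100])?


Original S = 37%
Adjustment = +10 percentage points
New S = 37 + (10) = 47
Clamp to [0, 100] → 47
= HSL(194°, 47%, 67%)


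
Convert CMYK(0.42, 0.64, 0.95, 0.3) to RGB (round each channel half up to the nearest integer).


R = 255 × (1-C) × (1-K) = 255 × 0.58 × 0.70 = 103.53 → 104
G = 255 × (1-M) × (1-K) = 255 × 0.36 × 0.70 = 64.26 → 64
B = 255 × (1-Y) × (1-K) = 255 × 0.05 × 0.70 = 8.925 → 9
= RGB(104, 64, 9)


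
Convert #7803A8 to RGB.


78 → 120 (R)
03 → 3 (G)
A8 → 168 (B)
= RGB(120, 3, 168)


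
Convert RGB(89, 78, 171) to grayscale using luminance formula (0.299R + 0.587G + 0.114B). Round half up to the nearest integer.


Gray = 0.299×R + 0.587×G + 0.114×B
Gray = 0.299×89 + 0.587×78 + 0.114×171
Gray = 26.611 + 45.786 + 19.494
Gray = 91.891 → round half up → 92
Gray = 92


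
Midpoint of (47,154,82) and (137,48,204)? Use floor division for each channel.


Midpoint: each channel = ⌊(C₁+C₂)/2⌋
R: ⌊(47+137)/2⌋ = 92
G: ⌊(154+48)/2⌋ = 101
B: ⌊(82+204)/2⌋ = 143
= RGB(92, 101, 143)


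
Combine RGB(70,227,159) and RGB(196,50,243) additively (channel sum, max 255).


Additive: each channel = min(255, C₁+C₂)
R: 70+196 = 266 → 255
G: 227+50 = 277 → 255
B: 159+243 = 402 → 255
= RGB(255, 255, 255)


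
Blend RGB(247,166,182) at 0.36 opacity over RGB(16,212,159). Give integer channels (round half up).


C = α×F + (1-α)×B, with 1-α = 0.64
R: 0.36×247 + 0.64×16 = 88.92 + 10.24 = 99.16 → 99
G: 0.36×166 + 0.64×212 = 59.76 + 135.68 = 195.44 → 195
B: 0.36×182 + 0.64×159 = 65.52 + 101.76 = 167.28 → 167
= RGB(99, 195, 167)


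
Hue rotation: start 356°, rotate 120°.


New hue = (H + rotation) mod 360
New hue = (356 + 120) mod 360
= 476 mod 360
= 116°


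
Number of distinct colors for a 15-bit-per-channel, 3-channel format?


Total bits = 15 bits/channel × 3 channels = 45 bits
Distinct colors = 2^45
= 35,184,372,088,832 colors


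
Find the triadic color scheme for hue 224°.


Triadic: equally spaced at 120° intervals
H1 = 224°
H2 = (224 + 120) mod 360 = 344°
H3 = (224 + 240) mod 360 = 104°
Triadic = 224°, 344°, 104°


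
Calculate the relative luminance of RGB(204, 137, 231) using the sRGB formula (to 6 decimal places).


Linearize each channel (sRGB transfer function): c = v/255; c_lin = c/12.92 if c ≤ 0.04045, else ((c+0.055)/1.055)^2.4
  R: 204/255 ≈ 0.800000 > 0.04045 → ((0.800000+0.055)/1.055)^2.4 ≈ 0.603827
  G: 137/255 ≈ 0.537255 > 0.04045 → ((0.537255+0.055)/1.055)^2.4 ≈ 0.250158
  B: 231/255 ≈ 0.905882 > 0.04045 → ((0.905882+0.055)/1.055)^2.4 ≈ 0.799103
R_lin = 0.603827, G_lin = 0.250158, B_lin = 0.799103
L = 0.2126×R + 0.7152×G + 0.0722×B
L = 0.2126×0.603827 + 0.7152×0.250158 + 0.0722×0.799103
L ≈ 0.364982


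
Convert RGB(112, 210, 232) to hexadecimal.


R = 112 → 70 (hex)
G = 210 → D2 (hex)
B = 232 → E8 (hex)
Hex = #70D2E8


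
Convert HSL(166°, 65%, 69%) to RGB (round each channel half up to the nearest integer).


H=166°, S=0.65, L=0.69
C = (1-|2L-1|)×S = (1-|0.38|)×0.65 = 0.403
H' = H/60 = 166/60 ≈ 2.7667; X = C×(1-|H' mod 2 - 1|) ≈ 0.3090
m = L - C/2 = 0.69 - 0.2015 = 0.4885
Sector ⌊H'⌋ = 2 → (R',G',B') = (0.0, 0.403, ≈0.3090)
RGB = ((R'+m)×255, (G'+m)×255, (B'+m)×255) = (124.5675, 227.3325, 203.354)
Round half up → RGB(125, 227, 203)


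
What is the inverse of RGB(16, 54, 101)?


Invert: (255-R, 255-G, 255-B)
R: 255-16 = 239
G: 255-54 = 201
B: 255-101 = 154
= RGB(239, 201, 154)


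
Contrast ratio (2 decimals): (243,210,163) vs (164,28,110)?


Linearize each sRGB channel c=v/255: c/12.92 if c ≤ 0.04045 else ((c+0.055)/1.055)^2.4
L = 0.2126×R_lin + 0.7152×G_lin + 0.0722×B_lin
Color 1 (243,210,163):
  R=243: 243/255≈0.9529 > 0.04045 → ((0.9529+0.055)/1.055)^2.4 ≈ 0.89627
  G=210: 210/255≈0.8235 > 0.04045 → ((0.8235+0.055)/1.055)^2.4 ≈ 0.64448
  B=163: 163/255≈0.6392 > 0.04045 → ((0.6392+0.055)/1.055)^2.4 ≈ 0.36625
  L1 = 0.2126×0.89627 + 0.7152×0.64448 + 0.0722×0.36625 ≈ 0.67792
Color 2 (164,28,110):
  R=164: 164/255≈0.6431 > 0.04045 → ((0.6431+0.055)/1.055)^2.4 ≈ 0.37124
  G=28: 28/255≈0.1098 > 0.04045 → ((0.1098+0.055)/1.055)^2.4 ≈ 0.01161
  B=110: 110/255≈0.4314 > 0.04045 → ((0.4314+0.055)/1.055)^2.4 ≈ 0.15593
  L2 = 0.2126×0.37124 + 0.7152×0.01161 + 0.0722×0.15593 ≈ 0.09849
Lighter = 0.67792, Darker = 0.09849
Ratio = (L_lighter + 0.05) / (L_darker + 0.05)
Ratio = (0.67792 + 0.05) / (0.09849 + 0.05) = 0.72792 / 0.14849 ≈ 4.9022
Ratio ≈ 4.90:1


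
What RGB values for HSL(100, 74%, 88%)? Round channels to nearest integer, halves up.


H=100°, S=0.74, L=0.88
C = (1-|2L-1|)×S = (1-|0.76|)×0.74 = 0.1776
H' = H/60 = 100/60 ≈ 1.6667; X = C×(1-|H' mod 2 - 1|) = 0.0592
m = L - C/2 = 0.88 - 0.0888 = 0.7912
Sector ⌊H'⌋ = 1 → (R',G',B') = (0.0592, 0.1776, 0.0)
RGB = ((R'+m)×255, (G'+m)×255, (B'+m)×255) = (216.852, 247.044, 201.756)
Round half up → RGB(217, 247, 202)


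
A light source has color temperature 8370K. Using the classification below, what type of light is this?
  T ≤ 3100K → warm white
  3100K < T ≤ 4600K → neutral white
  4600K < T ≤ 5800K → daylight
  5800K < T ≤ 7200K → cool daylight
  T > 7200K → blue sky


Temperature: 8370K
8370K > 7200K → blue sky
Classification: blue sky


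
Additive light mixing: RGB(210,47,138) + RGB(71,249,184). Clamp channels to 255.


Additive: each channel = min(255, C₁+C₂)
R: 210+71 = 281 → 255
G: 47+249 = 296 → 255
B: 138+184 = 322 → 255
= RGB(255, 255, 255)


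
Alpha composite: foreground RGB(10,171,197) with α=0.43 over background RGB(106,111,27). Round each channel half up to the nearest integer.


C = α×F + (1-α)×B, with 1-α = 0.57
R: 0.43×10 + 0.57×106 = 4.30 + 60.42 = 64.72 → 65
G: 0.43×171 + 0.57×111 = 73.53 + 63.27 = 136.80 → 137
B: 0.43×197 + 0.57×27 = 84.71 + 15.39 = 100.10 → 100
= RGB(65, 137, 100)


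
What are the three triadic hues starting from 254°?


Triadic: equally spaced at 120° intervals
H1 = 254°
H2 = (254 + 120) mod 360 = 14°
H3 = (254 + 240) mod 360 = 134°
Triadic = 254°, 14°, 134°


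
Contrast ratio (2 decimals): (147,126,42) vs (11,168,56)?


Linearize each sRGB channel c=v/255: c/12.92 if c ≤ 0.04045 else ((c+0.055)/1.055)^2.4
L = 0.2126×R_lin + 0.7152×G_lin + 0.0722×B_lin
Color 1 (147,126,42):
  R=147: 147/255≈0.5765 > 0.04045 → ((0.5765+0.055)/1.055)^2.4 ≈ 0.29177
  G=126: 126/255≈0.4941 > 0.04045 → ((0.4941+0.055)/1.055)^2.4 ≈ 0.20864
  B=42: 42/255≈0.1647 > 0.04045 → ((0.1647+0.055)/1.055)^2.4 ≈ 0.02315
  L1 = 0.2126×0.29177 + 0.7152×0.20864 + 0.0722×0.02315 ≈ 0.21292
Color 2 (11,168,56):
  R=11: 11/255≈0.0431 > 0.04045 → ((0.0431+0.055)/1.055)^2.4 ≈ 0.00335
  G=168: 168/255≈0.6588 > 0.04045 → ((0.6588+0.055)/1.055)^2.4 ≈ 0.39157
  B=56: 56/255≈0.2196 > 0.04045 → ((0.2196+0.055)/1.055)^2.4 ≈ 0.03955
  L2 = 0.2126×0.00335 + 0.7152×0.39157 + 0.0722×0.03955 ≈ 0.28362
Lighter = 0.28362, Darker = 0.21292
Ratio = (L_lighter + 0.05) / (L_darker + 0.05)
Ratio = (0.28362 + 0.05) / (0.21292 + 0.05) = 0.33362 / 0.26292 ≈ 1.2689
Ratio ≈ 1.27:1


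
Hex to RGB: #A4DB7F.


A4 → 164 (R)
DB → 219 (G)
7F → 127 (B)
= RGB(164, 219, 127)


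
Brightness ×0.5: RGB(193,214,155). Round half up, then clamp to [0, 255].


Multiply each channel by 0.5, round half up, clamp to [0, 255]
R: 193×0.5 = 96.5 → round → 97
G: 214×0.5 = 107
B: 155×0.5 = 77.5 → round → 78
= RGB(97, 107, 78)


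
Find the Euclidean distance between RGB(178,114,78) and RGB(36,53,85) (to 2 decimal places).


d = √[(R₁-R₂)² + (G₁-G₂)² + (B₁-B₂)²]
d = √[(178-36)² + (114-53)² + (78-85)²]
d = √[20164 + 3721 + 49]
d = √23934
d ≈ 154.71


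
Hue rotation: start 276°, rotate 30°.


New hue = (H + rotation) mod 360
New hue = (276 + 30) mod 360
= 306 mod 360
= 306°


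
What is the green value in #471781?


Color: #471781
R = 47 = 71
G = 17 = 23
B = 81 = 129
Green = 23


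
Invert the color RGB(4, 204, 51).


Invert: (255-R, 255-G, 255-B)
R: 255-4 = 251
G: 255-204 = 51
B: 255-51 = 204
= RGB(251, 51, 204)


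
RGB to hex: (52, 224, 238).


R = 52 → 34 (hex)
G = 224 → E0 (hex)
B = 238 → EE (hex)
Hex = #34E0EE


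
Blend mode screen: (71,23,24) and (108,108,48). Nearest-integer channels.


Screen: C = 255 - (255-A)×(255-B)/255, rounded to nearest integer
R: 255 - (255-71)×(255-108)/255 = 255 - 27048/255 ≈ 255 - 106.071 = 148.929 → 149
G: 255 - (255-23)×(255-108)/255 = 255 - 34104/255 ≈ 255 - 133.741 = 121.259 → 121
B: 255 - (255-24)×(255-48)/255 = 255 - 47817/255 ≈ 255 - 187.518 = 67.482 → 67
= RGB(149, 121, 67)


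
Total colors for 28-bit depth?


Colors = 2^bits = 2^28
= 268,435,456 colors


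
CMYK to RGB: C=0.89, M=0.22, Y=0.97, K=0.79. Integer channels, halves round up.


R = 255 × (1-C) × (1-K) = 255 × 0.11 × 0.21 = 5.8905 → 6
G = 255 × (1-M) × (1-K) = 255 × 0.78 × 0.21 = 41.769 → 42
B = 255 × (1-Y) × (1-K) = 255 × 0.03 × 0.21 = 1.6065 → 2
= RGB(6, 42, 2)


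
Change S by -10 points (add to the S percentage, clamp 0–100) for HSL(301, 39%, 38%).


Original S = 39%
Adjustment = -10 percentage points
New S = 39 + (-10) = 29
Clamp to [0, 100] → 29
= HSL(301°, 29%, 38%)


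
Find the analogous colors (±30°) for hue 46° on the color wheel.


Base hue: 46°
Left analog: (46 - 30) mod 360 = 16°
Right analog: (46 + 30) mod 360 = 76°
Analogous hues = 16° and 76°


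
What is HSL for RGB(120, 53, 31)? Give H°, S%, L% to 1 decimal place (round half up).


Normalize: R'=120/255≈0.4706, G'=53/255≈0.2078, B'=31/255≈0.1216
Max=120/255, Min=31/255, Δ=Max-Min=89/255
L = (Max+Min)/2 = (120+31)/510 = 151/510 = 0.29607… → L = 29.6%
L ≤ 0.5 → S = Δ/(Max+Min) = 89/(120+31) = 89/151 = 0.58940… → S = 58.9%
(the 1/255 factors cancel in S and H, so raw channel differences can be used)
Max is R' → H = 60 × (((G-B)/Δ) mod 6) = 60 × (((53-31)/89) mod 6)
  22/89 = 0.2471…
  H = 60 × 0.2471… = 14.831…° → H = 14.8°
= HSL(14.8°, 58.9%, 29.6%)


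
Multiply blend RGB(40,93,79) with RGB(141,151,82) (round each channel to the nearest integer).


Multiply: C = A×B/255, rounded to nearest integer
R: 40×141/255 = 5640/255 ≈ 22.118 → 22
G: 93×151/255 = 14043/255 ≈ 55.071 → 55
B: 79×82/255 = 6478/255 ≈ 25.404 → 25
= RGB(22, 55, 25)


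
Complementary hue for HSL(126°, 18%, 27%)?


Complement = opposite side of color wheel = hue + 180°
H' = (126 + 180) mod 360 = 306°
S and L unchanged.
= HSL(306°, 18%, 27%)


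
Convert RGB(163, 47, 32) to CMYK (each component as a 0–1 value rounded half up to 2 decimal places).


R'=163/255≈0.6392, G'=47/255≈0.1843, B'=32/255≈0.1255
K = 1 - max(R',G',B') = 1 - 163/255 = 92/255 = 0.36078… → 0.36
(1-R'-K)/(1-K) simplifies to (max-R)/max with max = 163:
C = (163-163)/163 = 0/163 = 0 → 0.00
M = (163-47)/163 = 116/163 = 0.71165… → 0.71
Y = (163-32)/163 = 131/163 = 0.80368… → 0.80
= CMYK(0.00, 0.71, 0.80, 0.36)


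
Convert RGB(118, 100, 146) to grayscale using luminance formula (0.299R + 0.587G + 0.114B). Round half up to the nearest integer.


Gray = 0.299×R + 0.587×G + 0.114×B
Gray = 0.299×118 + 0.587×100 + 0.114×146
Gray = 35.282 + 58.700 + 16.644
Gray = 110.626 → round half up → 111
Gray = 111


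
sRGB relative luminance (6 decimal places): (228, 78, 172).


Linearize each channel (sRGB transfer function): c = v/255; c_lin = c/12.92 if c ≤ 0.04045, else ((c+0.055)/1.055)^2.4
  R: 228/255 ≈ 0.894118 > 0.04045 → ((0.894118+0.055)/1.055)^2.4 ≈ 0.775822
  G: 78/255 ≈ 0.305882 > 0.04045 → ((0.305882+0.055)/1.055)^2.4 ≈ 0.076185
  B: 172/255 ≈ 0.674510 > 0.04045 → ((0.674510+0.055)/1.055)^2.4 ≈ 0.412543
R_lin = 0.775822, G_lin = 0.076185, B_lin = 0.412543
L = 0.2126×R + 0.7152×G + 0.0722×B
L = 0.2126×0.775822 + 0.7152×0.076185 + 0.0722×0.412543
L ≈ 0.249213


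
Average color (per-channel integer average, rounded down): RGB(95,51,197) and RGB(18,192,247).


Midpoint: each channel = ⌊(C₁+C₂)/2⌋
R: ⌊(95+18)/2⌋ = 56
G: ⌊(51+192)/2⌋ = 121
B: ⌊(197+247)/2⌋ = 222
= RGB(56, 121, 222)


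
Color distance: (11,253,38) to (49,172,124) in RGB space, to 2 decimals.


d = √[(R₁-R₂)² + (G₁-G₂)² + (B₁-B₂)²]
d = √[(11-49)² + (253-172)² + (38-124)²]
d = √[1444 + 6561 + 7396]
d = √15401
d ≈ 124.10


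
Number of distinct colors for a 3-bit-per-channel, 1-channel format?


Total bits = 3 bits/channel × 1 channels = 3 bits
Distinct colors = 2^3
= 8 colors


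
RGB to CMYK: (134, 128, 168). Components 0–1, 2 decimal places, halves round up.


R'=134/255≈0.5255, G'=128/255≈0.5020, B'=168/255≈0.6588
K = 1 - max(R',G',B') = 1 - 168/255 = 87/255 = 0.34117… → 0.34
(1-R'-K)/(1-K) simplifies to (max-R)/max with max = 168:
C = (168-134)/168 = 34/168 = 0.20238… → 0.20
M = (168-128)/168 = 40/168 = 0.23809… → 0.24
Y = (168-168)/168 = 0/168 = 0 → 0.00
= CMYK(0.20, 0.24, 0.00, 0.34)


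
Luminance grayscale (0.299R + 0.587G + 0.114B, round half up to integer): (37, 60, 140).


Gray = 0.299×R + 0.587×G + 0.114×B
Gray = 0.299×37 + 0.587×60 + 0.114×140
Gray = 11.063 + 35.220 + 15.960
Gray = 62.243 → round half up → 62
Gray = 62


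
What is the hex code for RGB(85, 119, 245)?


R = 85 → 55 (hex)
G = 119 → 77 (hex)
B = 245 → F5 (hex)
Hex = #5577F5


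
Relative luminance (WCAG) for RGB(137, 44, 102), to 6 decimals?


Linearize each channel (sRGB transfer function): c = v/255; c_lin = c/12.92 if c ≤ 0.04045, else ((c+0.055)/1.055)^2.4
  R: 137/255 ≈ 0.537255 > 0.04045 → ((0.537255+0.055)/1.055)^2.4 ≈ 0.250158
  G: 44/255 ≈ 0.172549 > 0.04045 → ((0.172549+0.055)/1.055)^2.4 ≈ 0.025187
  B: 102/255 ≈ 0.400000 > 0.04045 → ((0.400000+0.055)/1.055)^2.4 ≈ 0.132868
R_lin = 0.250158, G_lin = 0.025187, B_lin = 0.132868
L = 0.2126×R + 0.7152×G + 0.0722×B
L = 0.2126×0.250158 + 0.7152×0.025187 + 0.0722×0.132868
L ≈ 0.080790


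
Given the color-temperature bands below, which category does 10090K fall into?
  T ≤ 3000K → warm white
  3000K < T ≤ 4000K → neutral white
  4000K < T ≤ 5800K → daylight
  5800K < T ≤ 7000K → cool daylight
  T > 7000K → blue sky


Temperature: 10090K
10090K > 7000K → blue sky
Classification: blue sky


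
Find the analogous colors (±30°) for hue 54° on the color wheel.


Base hue: 54°
Left analog: (54 - 30) mod 360 = 24°
Right analog: (54 + 30) mod 360 = 84°
Analogous hues = 24° and 84°


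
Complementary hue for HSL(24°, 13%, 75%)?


Complement = opposite side of color wheel = hue + 180°
H' = (24 + 180) mod 360 = 204°
S and L unchanged.
= HSL(204°, 13%, 75%)


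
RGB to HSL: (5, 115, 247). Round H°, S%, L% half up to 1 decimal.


Normalize: R'=5/255≈0.0196, G'=115/255≈0.4510, B'=247/255≈0.9686
Max=247/255, Min=5/255, Δ=Max-Min=242/255
L = (Max+Min)/2 = (247+5)/510 = 252/510 = 0.49411… → L = 49.4%
L ≤ 0.5 → S = Δ/(Max+Min) = 242/(247+5) = 242/252 = 0.96031… → S = 96.0%
(the 1/255 factors cancel in S and H, so raw channel differences can be used)
Max is B' → H = 60 × ((R-G)/Δ + 4) = 60 × ((5-115)/242 + 4)
  -110/242 + 4 = -0.4545… + 4 = 3.5454…
  H = 60 × 3.5454… = 212.727…° → H = 212.7°
= HSL(212.7°, 96.0%, 49.4%)


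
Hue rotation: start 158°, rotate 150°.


New hue = (H + rotation) mod 360
New hue = (158 + 150) mod 360
= 308 mod 360
= 308°


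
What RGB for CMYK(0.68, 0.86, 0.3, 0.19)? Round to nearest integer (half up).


R = 255 × (1-C) × (1-K) = 255 × 0.32 × 0.81 = 66.096 → 66
G = 255 × (1-M) × (1-K) = 255 × 0.14 × 0.81 = 28.917 → 29
B = 255 × (1-Y) × (1-K) = 255 × 0.70 × 0.81 = 144.585 → 145
= RGB(66, 29, 145)


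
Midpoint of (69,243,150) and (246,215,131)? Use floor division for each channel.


Midpoint: each channel = ⌊(C₁+C₂)/2⌋
R: ⌊(69+246)/2⌋ = 157
G: ⌊(243+215)/2⌋ = 229
B: ⌊(150+131)/2⌋ = 140
= RGB(157, 229, 140)


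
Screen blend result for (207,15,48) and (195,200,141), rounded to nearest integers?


Screen: C = 255 - (255-A)×(255-B)/255, rounded to nearest integer
R: 255 - (255-207)×(255-195)/255 = 255 - 2880/255 ≈ 255 - 11.294 = 243.706 → 244
G: 255 - (255-15)×(255-200)/255 = 255 - 13200/255 ≈ 255 - 51.765 = 203.235 → 203
B: 255 - (255-48)×(255-141)/255 = 255 - 23598/255 ≈ 255 - 92.541 = 162.459 → 162
= RGB(244, 203, 162)


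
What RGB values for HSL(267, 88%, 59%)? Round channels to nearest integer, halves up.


H=267°, S=0.88, L=0.59
C = (1-|2L-1|)×S = (1-|0.18|)×0.88 = 0.7216
H' = H/60 = 267/60 ≈ 4.4500; X = C×(1-|H' mod 2 - 1|) = 0.32472
m = L - C/2 = 0.59 - 0.3608 = 0.2292
Sector ⌊H'⌋ = 4 → (R',G',B') = (0.32472, 0.0, 0.7216)
RGB = ((R'+m)×255, (G'+m)×255, (B'+m)×255) = (141.2496, 58.446, 242.454)
Round half up → RGB(141, 58, 242)


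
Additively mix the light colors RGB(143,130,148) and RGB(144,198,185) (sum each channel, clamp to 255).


Additive: each channel = min(255, C₁+C₂)
R: 143+144 = 287 → 255
G: 130+198 = 328 → 255
B: 148+185 = 333 → 255
= RGB(255, 255, 255)


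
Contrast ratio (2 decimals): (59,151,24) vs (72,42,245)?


Linearize each sRGB channel c=v/255: c/12.92 if c ≤ 0.04045 else ((c+0.055)/1.055)^2.4
L = 0.2126×R_lin + 0.7152×G_lin + 0.0722×B_lin
Color 1 (59,151,24):
  R=59: 59/255≈0.2314 > 0.04045 → ((0.2314+0.055)/1.055)^2.4 ≈ 0.04374
  G=151: 151/255≈0.5922 > 0.04045 → ((0.5922+0.055)/1.055)^2.4 ≈ 0.30947
  B=24: 24/255≈0.0941 > 0.04045 → ((0.0941+0.055)/1.055)^2.4 ≈ 0.00913
  L1 = 0.2126×0.04374 + 0.7152×0.30947 + 0.0722×0.00913 ≈ 0.23129
Color 2 (72,42,245):
  R=72: 72/255≈0.2824 > 0.04045 → ((0.2824+0.055)/1.055)^2.4 ≈ 0.06480
  G=42: 42/255≈0.1647 > 0.04045 → ((0.1647+0.055)/1.055)^2.4 ≈ 0.02315
  B=245: 245/255≈0.9608 > 0.04045 → ((0.9608+0.055)/1.055)^2.4 ≈ 0.91310
  L2 = 0.2126×0.06480 + 0.7152×0.02315 + 0.0722×0.91310 ≈ 0.09626
Lighter = 0.23129, Darker = 0.09626
Ratio = (L_lighter + 0.05) / (L_darker + 0.05)
Ratio = (0.23129 + 0.05) / (0.09626 + 0.05) = 0.28129 / 0.14626 ≈ 1.9232
Ratio ≈ 1.92:1


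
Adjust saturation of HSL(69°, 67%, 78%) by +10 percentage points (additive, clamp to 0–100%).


Original S = 67%
Adjustment = +10 percentage points
New S = 67 + (10) = 77
Clamp to [0, 100] → 77
= HSL(69°, 77%, 78%)


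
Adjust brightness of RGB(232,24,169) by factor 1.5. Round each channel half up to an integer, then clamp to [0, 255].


Multiply each channel by 1.5, round half up, clamp to [0, 255]
R: 232×1.5 = 348 → clamp → 255
G: 24×1.5 = 36
B: 169×1.5 = 253.5 → round → 254
= RGB(255, 36, 254)


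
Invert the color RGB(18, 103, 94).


Invert: (255-R, 255-G, 255-B)
R: 255-18 = 237
G: 255-103 = 152
B: 255-94 = 161
= RGB(237, 152, 161)


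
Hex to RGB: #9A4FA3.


9A → 154 (R)
4F → 79 (G)
A3 → 163 (B)
= RGB(154, 79, 163)


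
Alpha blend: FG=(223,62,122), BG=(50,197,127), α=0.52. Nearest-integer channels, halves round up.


C = α×F + (1-α)×B, with 1-α = 0.48
R: 0.52×223 + 0.48×50 = 115.96 + 24.00 = 139.96 → 140
G: 0.52×62 + 0.48×197 = 32.24 + 94.56 = 126.80 → 127
B: 0.52×122 + 0.48×127 = 63.44 + 60.96 = 124.40 → 124
= RGB(140, 127, 124)


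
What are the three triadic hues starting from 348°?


Triadic: equally spaced at 120° intervals
H1 = 348°
H2 = (348 + 120) mod 360 = 108°
H3 = (348 + 240) mod 360 = 228°
Triadic = 348°, 108°, 228°


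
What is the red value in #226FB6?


Color: #226FB6
R = 22 = 34
G = 6F = 111
B = B6 = 182
Red = 34


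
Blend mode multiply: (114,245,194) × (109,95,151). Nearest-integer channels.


Multiply: C = A×B/255, rounded to nearest integer
R: 114×109/255 = 12426/255 ≈ 48.729 → 49
G: 245×95/255 = 23275/255 ≈ 91.275 → 91
B: 194×151/255 = 29294/255 ≈ 114.878 → 115
= RGB(49, 91, 115)


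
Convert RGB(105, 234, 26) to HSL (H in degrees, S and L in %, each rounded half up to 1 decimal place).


Normalize: R'=105/255≈0.4118, G'=234/255≈0.9176, B'=26/255≈0.1020
Max=234/255, Min=26/255, Δ=Max-Min=208/255
L = (Max+Min)/2 = (234+26)/510 = 260/510 = 0.50980… → L = 51.0%
L > 0.5 → S = Δ/(2-Max-Min) = 208/(510-234-26) = 208/250 = 0.832 → S = 83.2%
(the 1/255 factors cancel in S and H, so raw channel differences can be used)
Max is G' → H = 60 × ((B-R)/Δ + 2) = 60 × ((26-105)/208 + 2)
  -79/208 + 2 = -0.3798… + 2 = 1.6201…
  H = 60 × 1.6201… = 97.211…° → H = 97.2°
= HSL(97.2°, 83.2%, 51.0%)


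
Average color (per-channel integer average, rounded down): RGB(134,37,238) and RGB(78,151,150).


Midpoint: each channel = ⌊(C₁+C₂)/2⌋
R: ⌊(134+78)/2⌋ = 106
G: ⌊(37+151)/2⌋ = 94
B: ⌊(238+150)/2⌋ = 194
= RGB(106, 94, 194)


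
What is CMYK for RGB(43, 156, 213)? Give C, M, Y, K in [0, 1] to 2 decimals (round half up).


R'=43/255≈0.1686, G'=156/255≈0.6118, B'=213/255≈0.8353
K = 1 - max(R',G',B') = 1 - 213/255 = 42/255 = 0.16470… → 0.16
(1-R'-K)/(1-K) simplifies to (max-R)/max with max = 213:
C = (213-43)/213 = 170/213 = 0.79812… → 0.80
M = (213-156)/213 = 57/213 = 0.26760… → 0.27
Y = (213-213)/213 = 0/213 = 0 → 0.00
= CMYK(0.80, 0.27, 0.00, 0.16)


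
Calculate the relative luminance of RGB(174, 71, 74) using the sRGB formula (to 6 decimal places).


Linearize each channel (sRGB transfer function): c = v/255; c_lin = c/12.92 if c ≤ 0.04045, else ((c+0.055)/1.055)^2.4
  R: 174/255 ≈ 0.682353 > 0.04045 → ((0.682353+0.055)/1.055)^2.4 ≈ 0.423268
  G: 71/255 ≈ 0.278431 > 0.04045 → ((0.278431+0.055)/1.055)^2.4 ≈ 0.063010
  B: 74/255 ≈ 0.290196 > 0.04045 → ((0.290196+0.055)/1.055)^2.4 ≈ 0.068478
R_lin = 0.423268, G_lin = 0.063010, B_lin = 0.068478
L = 0.2126×R + 0.7152×G + 0.0722×B
L = 0.2126×0.423268 + 0.7152×0.063010 + 0.0722×0.068478
L ≈ 0.139996


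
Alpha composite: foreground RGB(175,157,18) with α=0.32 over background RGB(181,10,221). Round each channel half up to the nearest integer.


C = α×F + (1-α)×B, with 1-α = 0.68
R: 0.32×175 + 0.68×181 = 56.00 + 123.08 = 179.08 → 179
G: 0.32×157 + 0.68×10 = 50.24 + 6.80 = 57.04 → 57
B: 0.32×18 + 0.68×221 = 5.76 + 150.28 = 156.04 → 156
= RGB(179, 57, 156)


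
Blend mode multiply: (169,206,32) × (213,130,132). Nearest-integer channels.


Multiply: C = A×B/255, rounded to nearest integer
R: 169×213/255 = 35997/255 ≈ 141.165 → 141
G: 206×130/255 = 26780/255 ≈ 105.020 → 105
B: 32×132/255 = 4224/255 ≈ 16.565 → 17
= RGB(141, 105, 17)


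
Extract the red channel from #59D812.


Color: #59D812
R = 59 = 89
G = D8 = 216
B = 12 = 18
Red = 89


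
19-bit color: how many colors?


Colors = 2^bits = 2^19
= 524,288 colors


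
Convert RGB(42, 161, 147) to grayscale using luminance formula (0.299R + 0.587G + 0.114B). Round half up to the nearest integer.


Gray = 0.299×R + 0.587×G + 0.114×B
Gray = 0.299×42 + 0.587×161 + 0.114×147
Gray = 12.558 + 94.507 + 16.758
Gray = 123.823 → round half up → 124
Gray = 124


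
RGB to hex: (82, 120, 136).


R = 82 → 52 (hex)
G = 120 → 78 (hex)
B = 136 → 88 (hex)
Hex = #527888


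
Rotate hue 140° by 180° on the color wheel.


New hue = (H + rotation) mod 360
New hue = (140 + 180) mod 360
= 320 mod 360
= 320°


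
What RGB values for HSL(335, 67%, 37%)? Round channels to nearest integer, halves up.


H=335°, S=0.67, L=0.37
C = (1-|2L-1|)×S = (1-|-0.26|)×0.67 = 0.4958
H' = H/60 = 335/60 ≈ 5.5833; X = C×(1-|H' mod 2 - 1|) ≈ 0.2066
m = L - C/2 = 0.37 - 0.2479 = 0.1221
Sector ⌊H'⌋ = 5 → (R',G',B') = (0.4958, 0.0, ≈0.2066)
RGB = ((R'+m)×255, (G'+m)×255, (B'+m)×255) = (157.5645, 31.1355, 83.81425)
Round half up → RGB(158, 31, 84)


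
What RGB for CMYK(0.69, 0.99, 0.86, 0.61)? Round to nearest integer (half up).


R = 255 × (1-C) × (1-K) = 255 × 0.31 × 0.39 = 30.8295 → 31
G = 255 × (1-M) × (1-K) = 255 × 0.01 × 0.39 = 0.9945 → 1
B = 255 × (1-Y) × (1-K) = 255 × 0.14 × 0.39 = 13.923 → 14
= RGB(31, 1, 14)


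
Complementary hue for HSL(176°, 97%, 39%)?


Complement = opposite side of color wheel = hue + 180°
H' = (176 + 180) mod 360 = 356°
S and L unchanged.
= HSL(356°, 97%, 39%)


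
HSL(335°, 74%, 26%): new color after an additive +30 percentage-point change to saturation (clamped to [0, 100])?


Original S = 74%
Adjustment = +30 percentage points
New S = 74 + (30) = 104
Clamp to [0, 100] → 100
= HSL(335°, 100%, 26%)


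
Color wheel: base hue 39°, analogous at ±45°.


Base hue: 39°
Left analog: (39 - 45) mod 360 = 354°
Right analog: (39 + 45) mod 360 = 84°
Analogous hues = 354° and 84°


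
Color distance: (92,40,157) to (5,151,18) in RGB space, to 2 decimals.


d = √[(R₁-R₂)² + (G₁-G₂)² + (B₁-B₂)²]
d = √[(92-5)² + (40-151)² + (157-18)²]
d = √[7569 + 12321 + 19321]
d = √39211
d ≈ 198.02


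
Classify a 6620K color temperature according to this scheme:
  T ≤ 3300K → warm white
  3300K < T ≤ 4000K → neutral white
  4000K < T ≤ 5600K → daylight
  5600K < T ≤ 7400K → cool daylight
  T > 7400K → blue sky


Temperature: 6620K
5600K < 6620K ≤ 7400K → cool daylight
Classification: cool daylight


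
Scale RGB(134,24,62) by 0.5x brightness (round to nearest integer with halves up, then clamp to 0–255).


Multiply each channel by 0.5, round half up, clamp to [0, 255]
R: 134×0.5 = 67
G: 24×0.5 = 12
B: 62×0.5 = 31
= RGB(67, 12, 31)


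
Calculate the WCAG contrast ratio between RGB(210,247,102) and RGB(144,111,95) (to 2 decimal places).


Linearize each sRGB channel c=v/255: c/12.92 if c ≤ 0.04045 else ((c+0.055)/1.055)^2.4
L = 0.2126×R_lin + 0.7152×G_lin + 0.0722×B_lin
Color 1 (210,247,102):
  R=210: 210/255≈0.8235 > 0.04045 → ((0.8235+0.055)/1.055)^2.4 ≈ 0.64448
  G=247: 247/255≈0.9686 > 0.04045 → ((0.9686+0.055)/1.055)^2.4 ≈ 0.93011
  B=102: 102/255≈0.4000 > 0.04045 → ((0.4000+0.055)/1.055)^2.4 ≈ 0.13287
  L1 = 0.2126×0.64448 + 0.7152×0.93011 + 0.0722×0.13287 ≈ 0.81182
Color 2 (144,111,95):
  R=144: 144/255≈0.5647 > 0.04045 → ((0.5647+0.055)/1.055)^2.4 ≈ 0.27889
  G=111: 111/255≈0.4353 > 0.04045 → ((0.4353+0.055)/1.055)^2.4 ≈ 0.15896
  B=95: 95/255≈0.3725 > 0.04045 → ((0.3725+0.055)/1.055)^2.4 ≈ 0.11444
  L2 = 0.2126×0.27889 + 0.7152×0.15896 + 0.0722×0.11444 ≈ 0.18124
Lighter = 0.81182, Darker = 0.18124
Ratio = (L_lighter + 0.05) / (L_darker + 0.05)
Ratio = (0.81182 + 0.05) / (0.18124 + 0.05) = 0.86182 / 0.23124 ≈ 3.7269
Ratio ≈ 3.73:1


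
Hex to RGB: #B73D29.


B7 → 183 (R)
3D → 61 (G)
29 → 41 (B)
= RGB(183, 61, 41)


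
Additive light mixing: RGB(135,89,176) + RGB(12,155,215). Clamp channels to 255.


Additive: each channel = min(255, C₁+C₂)
R: 135+12 = 147 → 147
G: 89+155 = 244 → 244
B: 176+215 = 391 → 255
= RGB(147, 244, 255)


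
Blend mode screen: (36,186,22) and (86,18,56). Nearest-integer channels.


Screen: C = 255 - (255-A)×(255-B)/255, rounded to nearest integer
R: 255 - (255-36)×(255-86)/255 = 255 - 37011/255 ≈ 255 - 145.141 = 109.859 → 110
G: 255 - (255-186)×(255-18)/255 = 255 - 16353/255 ≈ 255 - 64.129 = 190.871 → 191
B: 255 - (255-22)×(255-56)/255 = 255 - 46367/255 ≈ 255 - 181.831 = 73.169 → 73
= RGB(110, 191, 73)


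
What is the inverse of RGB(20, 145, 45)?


Invert: (255-R, 255-G, 255-B)
R: 255-20 = 235
G: 255-145 = 110
B: 255-45 = 210
= RGB(235, 110, 210)


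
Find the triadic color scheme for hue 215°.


Triadic: equally spaced at 120° intervals
H1 = 215°
H2 = (215 + 120) mod 360 = 335°
H3 = (215 + 240) mod 360 = 95°
Triadic = 215°, 335°, 95°


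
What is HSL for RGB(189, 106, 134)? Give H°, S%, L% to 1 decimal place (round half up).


Normalize: R'=189/255≈0.7412, G'=106/255≈0.4157, B'=134/255≈0.5255
Max=189/255, Min=106/255, Δ=Max-Min=83/255
L = (Max+Min)/2 = (189+106)/510 = 295/510 = 0.57843… → L = 57.8%
L > 0.5 → S = Δ/(2-Max-Min) = 83/(510-189-106) = 83/215 = 0.38604… → S = 38.6%
(the 1/255 factors cancel in S and H, so raw channel differences can be used)
Max is R' → H = 60 × (((G-B)/Δ) mod 6) = 60 × (((106-134)/83) mod 6)
  (-28)/83 = -0.3373…; negative, so add 6 → 5.6626…
  H = 60 × 5.6626… = 339.759…° → H = 339.8°
= HSL(339.8°, 38.6%, 57.8%)


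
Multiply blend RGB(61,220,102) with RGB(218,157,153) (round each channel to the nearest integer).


Multiply: C = A×B/255, rounded to nearest integer
R: 61×218/255 = 13298/255 ≈ 52.149 → 52
G: 220×157/255 = 34540/255 ≈ 135.451 → 135
B: 102×153/255 = 15606/255 ≈ 61.200 → 61
= RGB(52, 135, 61)


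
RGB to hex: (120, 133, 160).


R = 120 → 78 (hex)
G = 133 → 85 (hex)
B = 160 → A0 (hex)
Hex = #7885A0


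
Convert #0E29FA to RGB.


0E → 14 (R)
29 → 41 (G)
FA → 250 (B)
= RGB(14, 41, 250)


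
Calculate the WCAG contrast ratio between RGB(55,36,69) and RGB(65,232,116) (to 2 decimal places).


Linearize each sRGB channel c=v/255: c/12.92 if c ≤ 0.04045 else ((c+0.055)/1.055)^2.4
L = 0.2126×R_lin + 0.7152×G_lin + 0.0722×B_lin
Color 1 (55,36,69):
  R=55: 55/255≈0.2157 > 0.04045 → ((0.2157+0.055)/1.055)^2.4 ≈ 0.03820
  G=36: 36/255≈0.1412 > 0.04045 → ((0.1412+0.055)/1.055)^2.4 ≈ 0.01764
  B=69: 69/255≈0.2706 > 0.04045 → ((0.2706+0.055)/1.055)^2.4 ≈ 0.05951
  L1 = 0.2126×0.03820 + 0.7152×0.01764 + 0.0722×0.05951 ≈ 0.02504
Color 2 (65,232,116):
  R=65: 65/255≈0.2549 > 0.04045 → ((0.2549+0.055)/1.055)^2.4 ≈ 0.05286
  G=232: 232/255≈0.9098 > 0.04045 → ((0.9098+0.055)/1.055)^2.4 ≈ 0.80695
  B=116: 116/255≈0.4549 > 0.04045 → ((0.4549+0.055)/1.055)^2.4 ≈ 0.17465
  L2 = 0.2126×0.05286 + 0.7152×0.80695 + 0.0722×0.17465 ≈ 0.60098
Lighter = 0.60098, Darker = 0.02504
Ratio = (L_lighter + 0.05) / (L_darker + 0.05)
Ratio = (0.60098 + 0.05) / (0.02504 + 0.05) = 0.65098 / 0.07504 ≈ 8.6755
Ratio ≈ 8.68:1


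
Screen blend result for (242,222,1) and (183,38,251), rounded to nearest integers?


Screen: C = 255 - (255-A)×(255-B)/255, rounded to nearest integer
R: 255 - (255-242)×(255-183)/255 = 255 - 936/255 ≈ 255 - 3.671 = 251.329 → 251
G: 255 - (255-222)×(255-38)/255 = 255 - 7161/255 ≈ 255 - 28.082 = 226.918 → 227
B: 255 - (255-1)×(255-251)/255 = 255 - 1016/255 ≈ 255 - 3.984 = 251.016 → 251
= RGB(251, 227, 251)


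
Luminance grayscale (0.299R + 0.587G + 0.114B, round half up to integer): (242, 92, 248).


Gray = 0.299×R + 0.587×G + 0.114×B
Gray = 0.299×242 + 0.587×92 + 0.114×248
Gray = 72.358 + 54.004 + 28.272
Gray = 154.634 → round half up → 155
Gray = 155


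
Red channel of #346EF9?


Color: #346EF9
R = 34 = 52
G = 6E = 110
B = F9 = 249
Red = 52


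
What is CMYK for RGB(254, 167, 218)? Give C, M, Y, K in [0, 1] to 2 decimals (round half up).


R'=254/255≈0.9961, G'=167/255≈0.6549, B'=218/255≈0.8549
K = 1 - max(R',G',B') = 1 - 254/255 = 1/255 = 0.00392… → 0.00
(1-R'-K)/(1-K) simplifies to (max-R)/max with max = 254:
C = (254-254)/254 = 0/254 = 0 → 0.00
M = (254-167)/254 = 87/254 = 0.34251… → 0.34
Y = (254-218)/254 = 36/254 = 0.14173… → 0.14
= CMYK(0.00, 0.34, 0.14, 0.00)


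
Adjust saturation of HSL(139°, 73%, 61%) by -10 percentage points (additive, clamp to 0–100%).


Original S = 73%
Adjustment = -10 percentage points
New S = 73 + (-10) = 63
Clamp to [0, 100] → 63
= HSL(139°, 63%, 61%)


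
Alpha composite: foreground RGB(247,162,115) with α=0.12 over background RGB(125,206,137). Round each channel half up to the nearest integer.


C = α×F + (1-α)×B, with 1-α = 0.88
R: 0.12×247 + 0.88×125 = 29.64 + 110.00 = 139.64 → 140
G: 0.12×162 + 0.88×206 = 19.44 + 181.28 = 200.72 → 201
B: 0.12×115 + 0.88×137 = 13.80 + 120.56 = 134.36 → 134
= RGB(140, 201, 134)


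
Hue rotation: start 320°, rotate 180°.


New hue = (H + rotation) mod 360
New hue = (320 + 180) mod 360
= 500 mod 360
= 140°


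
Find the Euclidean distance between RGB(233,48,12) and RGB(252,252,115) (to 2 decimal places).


d = √[(R₁-R₂)² + (G₁-G₂)² + (B₁-B₂)²]
d = √[(233-252)² + (48-252)² + (12-115)²]
d = √[361 + 41616 + 10609]
d = √52586
d ≈ 229.32


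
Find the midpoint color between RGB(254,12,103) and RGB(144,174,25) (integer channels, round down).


Midpoint: each channel = ⌊(C₁+C₂)/2⌋
R: ⌊(254+144)/2⌋ = 199
G: ⌊(12+174)/2⌋ = 93
B: ⌊(103+25)/2⌋ = 64
= RGB(199, 93, 64)


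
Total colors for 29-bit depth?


Colors = 2^bits = 2^29
= 536,870,912 colors
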